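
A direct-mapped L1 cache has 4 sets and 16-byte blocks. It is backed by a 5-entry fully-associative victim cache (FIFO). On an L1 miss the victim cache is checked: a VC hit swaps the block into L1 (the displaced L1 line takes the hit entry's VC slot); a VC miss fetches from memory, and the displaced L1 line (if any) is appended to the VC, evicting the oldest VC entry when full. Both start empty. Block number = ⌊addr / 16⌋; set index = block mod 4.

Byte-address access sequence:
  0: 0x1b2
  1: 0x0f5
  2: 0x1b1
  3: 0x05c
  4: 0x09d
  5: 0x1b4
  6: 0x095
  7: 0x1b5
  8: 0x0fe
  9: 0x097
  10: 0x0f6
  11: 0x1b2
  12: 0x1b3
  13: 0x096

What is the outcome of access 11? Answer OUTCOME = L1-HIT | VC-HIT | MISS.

#0 0x1b2→b27/s3 MISS; vc=[]
#1 0xf5→b15/s3 MISS; vc=[27]
#2 0x1b1→b27/s3 VC-HIT; vc=[15]
#3 0x5c→b5/s1 MISS; vc=[15]
#4 0x9d→b9/s1 MISS; vc=[15,5]
#5 0x1b4→b27/s3 L1-HIT; vc=[15,5]
#6 0x95→b9/s1 L1-HIT; vc=[15,5]
#7 0x1b5→b27/s3 L1-HIT; vc=[15,5]
#8 0xfe→b15/s3 VC-HIT; vc=[27,5]
#9 0x97→b9/s1 L1-HIT; vc=[27,5]
#10 0xf6→b15/s3 L1-HIT; vc=[27,5]
#11 0x1b2→b27/s3 VC-HIT; vc=[15,5]
#12 0x1b3→b27/s3 L1-HIT; vc=[15,5]
#13 0x96→b9/s1 L1-HIT; vc=[15,5]

OUTCOME = VC-HIT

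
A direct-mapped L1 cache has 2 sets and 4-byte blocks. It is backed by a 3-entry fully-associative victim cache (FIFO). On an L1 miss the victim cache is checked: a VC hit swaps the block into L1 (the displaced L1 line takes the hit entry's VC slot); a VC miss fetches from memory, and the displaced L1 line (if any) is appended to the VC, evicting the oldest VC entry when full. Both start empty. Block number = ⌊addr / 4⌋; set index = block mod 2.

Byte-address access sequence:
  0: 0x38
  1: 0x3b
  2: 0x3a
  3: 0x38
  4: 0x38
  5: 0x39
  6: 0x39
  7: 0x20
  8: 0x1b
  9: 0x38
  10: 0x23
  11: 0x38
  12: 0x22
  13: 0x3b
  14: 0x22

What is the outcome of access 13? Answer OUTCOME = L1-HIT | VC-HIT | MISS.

#0 0x38→b14/s0 MISS; vc=[]
#1 0x3b→b14/s0 L1-HIT; vc=[]
#2 0x3a→b14/s0 L1-HIT; vc=[]
#3 0x38→b14/s0 L1-HIT; vc=[]
#4 0x38→b14/s0 L1-HIT; vc=[]
#5 0x39→b14/s0 L1-HIT; vc=[]
#6 0x39→b14/s0 L1-HIT; vc=[]
#7 0x20→b8/s0 MISS; vc=[14]
#8 0x1b→b6/s0 MISS; vc=[14,8]
#9 0x38→b14/s0 VC-HIT; vc=[6,8]
#10 0x23→b8/s0 VC-HIT; vc=[6,14]
#11 0x38→b14/s0 VC-HIT; vc=[6,8]
#12 0x22→b8/s0 VC-HIT; vc=[6,14]
#13 0x3b→b14/s0 VC-HIT; vc=[6,8]
#14 0x22→b8/s0 VC-HIT; vc=[6,14]

OUTCOME = VC-HIT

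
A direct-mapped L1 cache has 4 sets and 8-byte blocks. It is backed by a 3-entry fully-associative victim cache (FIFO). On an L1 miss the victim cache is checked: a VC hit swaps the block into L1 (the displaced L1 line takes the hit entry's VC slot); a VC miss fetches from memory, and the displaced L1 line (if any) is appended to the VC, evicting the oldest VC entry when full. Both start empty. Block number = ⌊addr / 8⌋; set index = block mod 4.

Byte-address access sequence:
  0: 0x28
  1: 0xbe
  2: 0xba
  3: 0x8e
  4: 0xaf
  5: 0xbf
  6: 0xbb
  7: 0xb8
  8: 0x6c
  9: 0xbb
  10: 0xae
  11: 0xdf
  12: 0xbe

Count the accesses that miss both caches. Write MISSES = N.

MISSES = 6

#0 0x28→b5/s1 MISS; vc=[]
#1 0xbe→b23/s3 MISS; vc=[]
#2 0xba→b23/s3 L1-HIT; vc=[]
#3 0x8e→b17/s1 MISS; vc=[5]
#4 0xaf→b21/s1 MISS; vc=[5,17]
#5 0xbf→b23/s3 L1-HIT; vc=[5,17]
#6 0xbb→b23/s3 L1-HIT; vc=[5,17]
#7 0xb8→b23/s3 L1-HIT; vc=[5,17]
#8 0x6c→b13/s1 MISS; vc=[5,17,21]
#9 0xbb→b23/s3 L1-HIT; vc=[5,17,21]
#10 0xae→b21/s1 VC-HIT; vc=[5,17,13]
#11 0xdf→b27/s3 MISS; vc=[17,13,23]
#12 0xbe→b23/s3 VC-HIT; vc=[17,13,27]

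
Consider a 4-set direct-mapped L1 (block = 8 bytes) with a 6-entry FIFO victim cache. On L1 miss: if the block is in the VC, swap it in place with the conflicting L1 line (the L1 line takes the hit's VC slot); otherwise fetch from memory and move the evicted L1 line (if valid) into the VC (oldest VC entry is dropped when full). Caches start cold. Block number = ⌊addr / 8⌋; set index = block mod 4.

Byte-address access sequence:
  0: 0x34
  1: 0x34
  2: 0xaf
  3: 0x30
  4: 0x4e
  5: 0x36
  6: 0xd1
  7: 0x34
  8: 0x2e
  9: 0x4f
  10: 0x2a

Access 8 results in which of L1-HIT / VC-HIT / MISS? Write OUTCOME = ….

#0 0x34→b6/s2 MISS; vc=[]
#1 0x34→b6/s2 L1-HIT; vc=[]
#2 0xaf→b21/s1 MISS; vc=[]
#3 0x30→b6/s2 L1-HIT; vc=[]
#4 0x4e→b9/s1 MISS; vc=[21]
#5 0x36→b6/s2 L1-HIT; vc=[21]
#6 0xd1→b26/s2 MISS; vc=[21,6]
#7 0x34→b6/s2 VC-HIT; vc=[21,26]
#8 0x2e→b5/s1 MISS; vc=[21,26,9]
#9 0x4f→b9/s1 VC-HIT; vc=[21,26,5]
#10 0x2a→b5/s1 VC-HIT; vc=[21,26,9]

OUTCOME = MISS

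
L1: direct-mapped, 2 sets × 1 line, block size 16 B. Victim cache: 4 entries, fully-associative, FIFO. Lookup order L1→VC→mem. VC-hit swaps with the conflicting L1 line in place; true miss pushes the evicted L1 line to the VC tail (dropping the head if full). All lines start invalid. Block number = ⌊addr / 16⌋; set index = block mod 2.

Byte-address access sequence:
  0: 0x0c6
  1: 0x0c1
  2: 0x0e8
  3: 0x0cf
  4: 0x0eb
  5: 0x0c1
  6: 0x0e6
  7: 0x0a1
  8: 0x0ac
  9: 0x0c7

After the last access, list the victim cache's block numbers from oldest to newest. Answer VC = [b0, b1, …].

0: 0xc6 (blk 12, set 0) → MISS  vc=[]
1: 0xc1 (blk 12, set 0) → L1-HIT  vc=[]
2: 0xe8 (blk 14, set 0) → MISS  vc=[12]
3: 0xcf (blk 12, set 0) → VC-HIT  vc=[14]
4: 0xeb (blk 14, set 0) → VC-HIT  vc=[12]
5: 0xc1 (blk 12, set 0) → VC-HIT  vc=[14]
6: 0xe6 (blk 14, set 0) → VC-HIT  vc=[12]
7: 0xa1 (blk 10, set 0) → MISS  vc=[12, 14]
8: 0xac (blk 10, set 0) → L1-HIT  vc=[12, 14]
9: 0xc7 (blk 12, set 0) → VC-HIT  vc=[10, 14]

VC = [10, 14]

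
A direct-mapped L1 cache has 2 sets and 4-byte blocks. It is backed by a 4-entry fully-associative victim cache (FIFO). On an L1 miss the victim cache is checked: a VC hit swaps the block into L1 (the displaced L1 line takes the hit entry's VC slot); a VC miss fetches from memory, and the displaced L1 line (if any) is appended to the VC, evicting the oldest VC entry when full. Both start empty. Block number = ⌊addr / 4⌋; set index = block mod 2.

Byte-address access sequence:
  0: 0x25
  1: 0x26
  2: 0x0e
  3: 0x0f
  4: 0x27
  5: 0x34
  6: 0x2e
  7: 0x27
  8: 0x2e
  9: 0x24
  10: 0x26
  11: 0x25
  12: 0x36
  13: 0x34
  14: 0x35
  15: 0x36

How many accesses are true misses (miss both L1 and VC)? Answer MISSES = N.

MISSES = 4

  [0] addr=0x25 blk=9 s=1: MISS | VC []
  [1] addr=0x26 blk=9 s=1: L1-HIT | VC []
  [2] addr=0xe blk=3 s=1: MISS | VC [9]
  [3] addr=0xf blk=3 s=1: L1-HIT | VC [9]
  [4] addr=0x27 blk=9 s=1: VC-HIT | VC [3]
  [5] addr=0x34 blk=13 s=1: MISS | VC [3, 9]
  [6] addr=0x2e blk=11 s=1: MISS | VC [3, 9, 13]
  [7] addr=0x27 blk=9 s=1: VC-HIT | VC [3, 11, 13]
  [8] addr=0x2e blk=11 s=1: VC-HIT | VC [3, 9, 13]
  [9] addr=0x24 blk=9 s=1: VC-HIT | VC [3, 11, 13]
  [10] addr=0x26 blk=9 s=1: L1-HIT | VC [3, 11, 13]
  [11] addr=0x25 blk=9 s=1: L1-HIT | VC [3, 11, 13]
  [12] addr=0x36 blk=13 s=1: VC-HIT | VC [3, 11, 9]
  [13] addr=0x34 blk=13 s=1: L1-HIT | VC [3, 11, 9]
  [14] addr=0x35 blk=13 s=1: L1-HIT | VC [3, 11, 9]
  [15] addr=0x36 blk=13 s=1: L1-HIT | VC [3, 11, 9]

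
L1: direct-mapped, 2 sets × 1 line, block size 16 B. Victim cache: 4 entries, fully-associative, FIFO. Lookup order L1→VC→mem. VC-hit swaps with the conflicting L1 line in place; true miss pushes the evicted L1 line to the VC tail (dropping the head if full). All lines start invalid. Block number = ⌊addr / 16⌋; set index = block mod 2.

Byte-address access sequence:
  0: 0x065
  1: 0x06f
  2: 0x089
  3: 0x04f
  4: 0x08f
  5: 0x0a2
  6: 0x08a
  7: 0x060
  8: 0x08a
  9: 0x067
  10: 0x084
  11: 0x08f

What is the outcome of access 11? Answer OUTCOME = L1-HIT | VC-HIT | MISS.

OUTCOME = L1-HIT

0: 0x65 (blk 6, set 0) → MISS  vc=[]
1: 0x6f (blk 6, set 0) → L1-HIT  vc=[]
2: 0x89 (blk 8, set 0) → MISS  vc=[6]
3: 0x4f (blk 4, set 0) → MISS  vc=[6, 8]
4: 0x8f (blk 8, set 0) → VC-HIT  vc=[6, 4]
5: 0xa2 (blk 10, set 0) → MISS  vc=[6, 4, 8]
6: 0x8a (blk 8, set 0) → VC-HIT  vc=[6, 4, 10]
7: 0x60 (blk 6, set 0) → VC-HIT  vc=[8, 4, 10]
8: 0x8a (blk 8, set 0) → VC-HIT  vc=[6, 4, 10]
9: 0x67 (blk 6, set 0) → VC-HIT  vc=[8, 4, 10]
10: 0x84 (blk 8, set 0) → VC-HIT  vc=[6, 4, 10]
11: 0x8f (blk 8, set 0) → L1-HIT  vc=[6, 4, 10]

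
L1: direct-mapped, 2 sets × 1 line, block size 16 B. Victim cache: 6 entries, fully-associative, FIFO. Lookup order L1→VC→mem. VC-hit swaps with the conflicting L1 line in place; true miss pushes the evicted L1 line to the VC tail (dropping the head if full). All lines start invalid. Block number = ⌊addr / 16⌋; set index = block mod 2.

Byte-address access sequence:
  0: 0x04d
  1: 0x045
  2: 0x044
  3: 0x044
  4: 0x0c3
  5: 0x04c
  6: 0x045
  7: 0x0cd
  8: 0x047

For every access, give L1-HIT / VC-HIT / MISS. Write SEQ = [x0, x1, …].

SEQ = [MISS, L1-HIT, L1-HIT, L1-HIT, MISS, VC-HIT, L1-HIT, VC-HIT, VC-HIT]

  [0] addr=0x4d blk=4 s=0: MISS | VC []
  [1] addr=0x45 blk=4 s=0: L1-HIT | VC []
  [2] addr=0x44 blk=4 s=0: L1-HIT | VC []
  [3] addr=0x44 blk=4 s=0: L1-HIT | VC []
  [4] addr=0xc3 blk=12 s=0: MISS | VC [4]
  [5] addr=0x4c blk=4 s=0: VC-HIT | VC [12]
  [6] addr=0x45 blk=4 s=0: L1-HIT | VC [12]
  [7] addr=0xcd blk=12 s=0: VC-HIT | VC [4]
  [8] addr=0x47 blk=4 s=0: VC-HIT | VC [12]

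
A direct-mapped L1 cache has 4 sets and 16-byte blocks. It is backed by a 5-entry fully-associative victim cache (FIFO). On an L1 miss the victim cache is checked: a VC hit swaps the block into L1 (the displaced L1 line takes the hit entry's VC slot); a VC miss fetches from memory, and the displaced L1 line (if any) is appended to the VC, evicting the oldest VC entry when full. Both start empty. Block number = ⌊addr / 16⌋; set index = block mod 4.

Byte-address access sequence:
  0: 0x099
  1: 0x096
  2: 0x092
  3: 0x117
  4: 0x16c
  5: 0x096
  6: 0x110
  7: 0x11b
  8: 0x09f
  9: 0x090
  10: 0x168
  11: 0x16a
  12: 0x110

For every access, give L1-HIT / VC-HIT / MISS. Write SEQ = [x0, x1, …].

#0 0x99→b9/s1 MISS; vc=[]
#1 0x96→b9/s1 L1-HIT; vc=[]
#2 0x92→b9/s1 L1-HIT; vc=[]
#3 0x117→b17/s1 MISS; vc=[9]
#4 0x16c→b22/s2 MISS; vc=[9]
#5 0x96→b9/s1 VC-HIT; vc=[17]
#6 0x110→b17/s1 VC-HIT; vc=[9]
#7 0x11b→b17/s1 L1-HIT; vc=[9]
#8 0x9f→b9/s1 VC-HIT; vc=[17]
#9 0x90→b9/s1 L1-HIT; vc=[17]
#10 0x168→b22/s2 L1-HIT; vc=[17]
#11 0x16a→b22/s2 L1-HIT; vc=[17]
#12 0x110→b17/s1 VC-HIT; vc=[9]

SEQ = [MISS, L1-HIT, L1-HIT, MISS, MISS, VC-HIT, VC-HIT, L1-HIT, VC-HIT, L1-HIT, L1-HIT, L1-HIT, VC-HIT]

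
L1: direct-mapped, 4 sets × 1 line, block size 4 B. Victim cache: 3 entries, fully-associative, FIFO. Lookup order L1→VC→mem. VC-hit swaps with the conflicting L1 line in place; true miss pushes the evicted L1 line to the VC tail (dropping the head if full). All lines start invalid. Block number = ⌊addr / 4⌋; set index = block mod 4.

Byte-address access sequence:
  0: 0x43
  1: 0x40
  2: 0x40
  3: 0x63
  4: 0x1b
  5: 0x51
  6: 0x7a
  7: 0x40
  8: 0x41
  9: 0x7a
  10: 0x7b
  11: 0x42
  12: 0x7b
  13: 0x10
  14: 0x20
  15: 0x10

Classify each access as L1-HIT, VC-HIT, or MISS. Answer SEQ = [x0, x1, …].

SEQ = [MISS, L1-HIT, L1-HIT, MISS, MISS, MISS, MISS, VC-HIT, L1-HIT, L1-HIT, L1-HIT, L1-HIT, L1-HIT, MISS, MISS, VC-HIT]

#0 0x43→b16/s0 MISS; vc=[]
#1 0x40→b16/s0 L1-HIT; vc=[]
#2 0x40→b16/s0 L1-HIT; vc=[]
#3 0x63→b24/s0 MISS; vc=[16]
#4 0x1b→b6/s2 MISS; vc=[16]
#5 0x51→b20/s0 MISS; vc=[16,24]
#6 0x7a→b30/s2 MISS; vc=[16,24,6]
#7 0x40→b16/s0 VC-HIT; vc=[20,24,6]
#8 0x41→b16/s0 L1-HIT; vc=[20,24,6]
#9 0x7a→b30/s2 L1-HIT; vc=[20,24,6]
#10 0x7b→b30/s2 L1-HIT; vc=[20,24,6]
#11 0x42→b16/s0 L1-HIT; vc=[20,24,6]
#12 0x7b→b30/s2 L1-HIT; vc=[20,24,6]
#13 0x10→b4/s0 MISS; vc=[24,6,16]
#14 0x20→b8/s0 MISS; vc=[6,16,4]
#15 0x10→b4/s0 VC-HIT; vc=[6,16,8]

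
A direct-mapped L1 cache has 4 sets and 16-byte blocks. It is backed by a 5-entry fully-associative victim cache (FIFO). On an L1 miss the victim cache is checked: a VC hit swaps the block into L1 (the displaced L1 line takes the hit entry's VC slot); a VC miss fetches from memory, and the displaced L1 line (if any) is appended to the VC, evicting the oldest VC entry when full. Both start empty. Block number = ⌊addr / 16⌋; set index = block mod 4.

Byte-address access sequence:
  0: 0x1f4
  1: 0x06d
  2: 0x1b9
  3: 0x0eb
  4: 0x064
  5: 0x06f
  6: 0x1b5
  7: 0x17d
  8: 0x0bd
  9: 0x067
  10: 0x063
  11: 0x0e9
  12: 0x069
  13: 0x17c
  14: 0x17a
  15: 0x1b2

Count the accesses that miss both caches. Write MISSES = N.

  [0] addr=0x1f4 blk=31 s=3: MISS | VC []
  [1] addr=0x6d blk=6 s=2: MISS | VC []
  [2] addr=0x1b9 blk=27 s=3: MISS | VC [31]
  [3] addr=0xeb blk=14 s=2: MISS | VC [31, 6]
  [4] addr=0x64 blk=6 s=2: VC-HIT | VC [31, 14]
  [5] addr=0x6f blk=6 s=2: L1-HIT | VC [31, 14]
  [6] addr=0x1b5 blk=27 s=3: L1-HIT | VC [31, 14]
  [7] addr=0x17d blk=23 s=3: MISS | VC [31, 14, 27]
  [8] addr=0xbd blk=11 s=3: MISS | VC [31, 14, 27, 23]
  [9] addr=0x67 blk=6 s=2: L1-HIT | VC [31, 14, 27, 23]
  [10] addr=0x63 blk=6 s=2: L1-HIT | VC [31, 14, 27, 23]
  [11] addr=0xe9 blk=14 s=2: VC-HIT | VC [31, 6, 27, 23]
  [12] addr=0x69 blk=6 s=2: VC-HIT | VC [31, 14, 27, 23]
  [13] addr=0x17c blk=23 s=3: VC-HIT | VC [31, 14, 27, 11]
  [14] addr=0x17a blk=23 s=3: L1-HIT | VC [31, 14, 27, 11]
  [15] addr=0x1b2 blk=27 s=3: VC-HIT | VC [31, 14, 23, 11]

MISSES = 6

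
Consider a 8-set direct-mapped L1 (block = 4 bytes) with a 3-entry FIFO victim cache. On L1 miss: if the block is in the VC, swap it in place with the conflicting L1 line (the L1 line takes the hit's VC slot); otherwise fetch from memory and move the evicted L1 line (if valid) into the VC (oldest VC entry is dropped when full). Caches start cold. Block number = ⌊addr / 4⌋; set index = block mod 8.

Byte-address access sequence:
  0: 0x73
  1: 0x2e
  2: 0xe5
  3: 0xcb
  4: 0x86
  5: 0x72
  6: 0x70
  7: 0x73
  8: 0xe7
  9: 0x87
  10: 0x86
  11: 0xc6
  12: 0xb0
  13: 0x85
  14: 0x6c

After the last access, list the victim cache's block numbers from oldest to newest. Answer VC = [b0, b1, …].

VC = [49, 28, 11]

0: 0x73 (blk 28, set 4) → MISS  vc=[]
1: 0x2e (blk 11, set 3) → MISS  vc=[]
2: 0xe5 (blk 57, set 1) → MISS  vc=[]
3: 0xcb (blk 50, set 2) → MISS  vc=[]
4: 0x86 (blk 33, set 1) → MISS  vc=[57]
5: 0x72 (blk 28, set 4) → L1-HIT  vc=[57]
6: 0x70 (blk 28, set 4) → L1-HIT  vc=[57]
7: 0x73 (blk 28, set 4) → L1-HIT  vc=[57]
8: 0xe7 (blk 57, set 1) → VC-HIT  vc=[33]
9: 0x87 (blk 33, set 1) → VC-HIT  vc=[57]
10: 0x86 (blk 33, set 1) → L1-HIT  vc=[57]
11: 0xc6 (blk 49, set 1) → MISS  vc=[57, 33]
12: 0xb0 (blk 44, set 4) → MISS  vc=[57, 33, 28]
13: 0x85 (blk 33, set 1) → VC-HIT  vc=[57, 49, 28]
14: 0x6c (blk 27, set 3) → MISS  vc=[49, 28, 11]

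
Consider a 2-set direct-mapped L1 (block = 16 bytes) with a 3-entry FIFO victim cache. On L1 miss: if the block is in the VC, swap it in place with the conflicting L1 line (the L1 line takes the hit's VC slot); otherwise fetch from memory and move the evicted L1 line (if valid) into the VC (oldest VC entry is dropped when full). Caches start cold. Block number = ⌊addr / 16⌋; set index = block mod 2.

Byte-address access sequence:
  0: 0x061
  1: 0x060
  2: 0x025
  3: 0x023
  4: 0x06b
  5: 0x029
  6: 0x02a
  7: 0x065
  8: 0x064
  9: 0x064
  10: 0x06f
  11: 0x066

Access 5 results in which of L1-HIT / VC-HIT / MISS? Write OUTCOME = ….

OUTCOME = VC-HIT

0: 0x61 (blk 6, set 0) → MISS  vc=[]
1: 0x60 (blk 6, set 0) → L1-HIT  vc=[]
2: 0x25 (blk 2, set 0) → MISS  vc=[6]
3: 0x23 (blk 2, set 0) → L1-HIT  vc=[6]
4: 0x6b (blk 6, set 0) → VC-HIT  vc=[2]
5: 0x29 (blk 2, set 0) → VC-HIT  vc=[6]
6: 0x2a (blk 2, set 0) → L1-HIT  vc=[6]
7: 0x65 (blk 6, set 0) → VC-HIT  vc=[2]
8: 0x64 (blk 6, set 0) → L1-HIT  vc=[2]
9: 0x64 (blk 6, set 0) → L1-HIT  vc=[2]
10: 0x6f (blk 6, set 0) → L1-HIT  vc=[2]
11: 0x66 (blk 6, set 0) → L1-HIT  vc=[2]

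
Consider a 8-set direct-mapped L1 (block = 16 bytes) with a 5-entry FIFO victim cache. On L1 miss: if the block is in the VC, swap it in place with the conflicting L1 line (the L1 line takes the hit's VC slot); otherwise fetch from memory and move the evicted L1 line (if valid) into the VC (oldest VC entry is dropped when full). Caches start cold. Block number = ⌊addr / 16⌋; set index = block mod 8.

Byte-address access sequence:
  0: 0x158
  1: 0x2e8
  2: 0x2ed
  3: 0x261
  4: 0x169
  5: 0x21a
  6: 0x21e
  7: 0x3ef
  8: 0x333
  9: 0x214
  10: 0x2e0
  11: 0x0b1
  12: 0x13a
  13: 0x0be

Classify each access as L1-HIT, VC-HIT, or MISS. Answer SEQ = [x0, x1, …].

0: 0x158 (blk 21, set 5) → MISS  vc=[]
1: 0x2e8 (blk 46, set 6) → MISS  vc=[]
2: 0x2ed (blk 46, set 6) → L1-HIT  vc=[]
3: 0x261 (blk 38, set 6) → MISS  vc=[46]
4: 0x169 (blk 22, set 6) → MISS  vc=[46, 38]
5: 0x21a (blk 33, set 1) → MISS  vc=[46, 38]
6: 0x21e (blk 33, set 1) → L1-HIT  vc=[46, 38]
7: 0x3ef (blk 62, set 6) → MISS  vc=[46, 38, 22]
8: 0x333 (blk 51, set 3) → MISS  vc=[46, 38, 22]
9: 0x214 (blk 33, set 1) → L1-HIT  vc=[46, 38, 22]
10: 0x2e0 (blk 46, set 6) → VC-HIT  vc=[62, 38, 22]
11: 0xb1 (blk 11, set 3) → MISS  vc=[62, 38, 22, 51]
12: 0x13a (blk 19, set 3) → MISS  vc=[62, 38, 22, 51, 11]
13: 0xbe (blk 11, set 3) → VC-HIT  vc=[62, 38, 22, 51, 19]

SEQ = [MISS, MISS, L1-HIT, MISS, MISS, MISS, L1-HIT, MISS, MISS, L1-HIT, VC-HIT, MISS, MISS, VC-HIT]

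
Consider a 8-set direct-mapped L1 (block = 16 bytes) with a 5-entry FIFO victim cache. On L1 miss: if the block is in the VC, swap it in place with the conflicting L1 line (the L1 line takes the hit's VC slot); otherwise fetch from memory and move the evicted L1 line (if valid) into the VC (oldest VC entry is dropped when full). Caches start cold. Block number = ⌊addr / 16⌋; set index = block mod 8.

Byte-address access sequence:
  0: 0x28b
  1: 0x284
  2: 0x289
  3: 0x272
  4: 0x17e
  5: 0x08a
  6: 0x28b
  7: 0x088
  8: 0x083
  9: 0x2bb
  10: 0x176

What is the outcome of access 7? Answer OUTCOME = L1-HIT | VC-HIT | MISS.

  [0] addr=0x28b blk=40 s=0: MISS | VC []
  [1] addr=0x284 blk=40 s=0: L1-HIT | VC []
  [2] addr=0x289 blk=40 s=0: L1-HIT | VC []
  [3] addr=0x272 blk=39 s=7: MISS | VC []
  [4] addr=0x17e blk=23 s=7: MISS | VC [39]
  [5] addr=0x8a blk=8 s=0: MISS | VC [39, 40]
  [6] addr=0x28b blk=40 s=0: VC-HIT | VC [39, 8]
  [7] addr=0x88 blk=8 s=0: VC-HIT | VC [39, 40]
  [8] addr=0x83 blk=8 s=0: L1-HIT | VC [39, 40]
  [9] addr=0x2bb blk=43 s=3: MISS | VC [39, 40]
  [10] addr=0x176 blk=23 s=7: L1-HIT | VC [39, 40]

OUTCOME = VC-HIT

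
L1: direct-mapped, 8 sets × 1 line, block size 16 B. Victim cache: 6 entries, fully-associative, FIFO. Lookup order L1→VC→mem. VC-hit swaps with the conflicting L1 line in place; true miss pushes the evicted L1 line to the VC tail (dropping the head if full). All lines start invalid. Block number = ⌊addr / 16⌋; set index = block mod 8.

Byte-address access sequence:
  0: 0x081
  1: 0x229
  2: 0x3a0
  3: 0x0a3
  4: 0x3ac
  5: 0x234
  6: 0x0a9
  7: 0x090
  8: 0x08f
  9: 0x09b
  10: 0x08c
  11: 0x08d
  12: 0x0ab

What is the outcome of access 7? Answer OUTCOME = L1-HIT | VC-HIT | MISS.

OUTCOME = MISS

#0 0x81→b8/s0 MISS; vc=[]
#1 0x229→b34/s2 MISS; vc=[]
#2 0x3a0→b58/s2 MISS; vc=[34]
#3 0xa3→b10/s2 MISS; vc=[34,58]
#4 0x3ac→b58/s2 VC-HIT; vc=[34,10]
#5 0x234→b35/s3 MISS; vc=[34,10]
#6 0xa9→b10/s2 VC-HIT; vc=[34,58]
#7 0x90→b9/s1 MISS; vc=[34,58]
#8 0x8f→b8/s0 L1-HIT; vc=[34,58]
#9 0x9b→b9/s1 L1-HIT; vc=[34,58]
#10 0x8c→b8/s0 L1-HIT; vc=[34,58]
#11 0x8d→b8/s0 L1-HIT; vc=[34,58]
#12 0xab→b10/s2 L1-HIT; vc=[34,58]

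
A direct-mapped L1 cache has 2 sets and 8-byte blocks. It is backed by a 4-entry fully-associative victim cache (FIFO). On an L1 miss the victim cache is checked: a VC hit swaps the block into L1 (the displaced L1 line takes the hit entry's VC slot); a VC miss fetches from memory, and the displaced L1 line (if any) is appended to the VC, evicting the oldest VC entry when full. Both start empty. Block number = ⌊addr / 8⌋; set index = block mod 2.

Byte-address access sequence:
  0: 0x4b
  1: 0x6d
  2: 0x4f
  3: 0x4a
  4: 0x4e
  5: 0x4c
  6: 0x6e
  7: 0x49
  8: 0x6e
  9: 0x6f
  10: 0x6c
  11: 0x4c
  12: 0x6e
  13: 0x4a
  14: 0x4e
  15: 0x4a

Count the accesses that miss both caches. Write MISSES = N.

  [0] addr=0x4b blk=9 s=1: MISS | VC []
  [1] addr=0x6d blk=13 s=1: MISS | VC [9]
  [2] addr=0x4f blk=9 s=1: VC-HIT | VC [13]
  [3] addr=0x4a blk=9 s=1: L1-HIT | VC [13]
  [4] addr=0x4e blk=9 s=1: L1-HIT | VC [13]
  [5] addr=0x4c blk=9 s=1: L1-HIT | VC [13]
  [6] addr=0x6e blk=13 s=1: VC-HIT | VC [9]
  [7] addr=0x49 blk=9 s=1: VC-HIT | VC [13]
  [8] addr=0x6e blk=13 s=1: VC-HIT | VC [9]
  [9] addr=0x6f blk=13 s=1: L1-HIT | VC [9]
  [10] addr=0x6c blk=13 s=1: L1-HIT | VC [9]
  [11] addr=0x4c blk=9 s=1: VC-HIT | VC [13]
  [12] addr=0x6e blk=13 s=1: VC-HIT | VC [9]
  [13] addr=0x4a blk=9 s=1: VC-HIT | VC [13]
  [14] addr=0x4e blk=9 s=1: L1-HIT | VC [13]
  [15] addr=0x4a blk=9 s=1: L1-HIT | VC [13]

MISSES = 2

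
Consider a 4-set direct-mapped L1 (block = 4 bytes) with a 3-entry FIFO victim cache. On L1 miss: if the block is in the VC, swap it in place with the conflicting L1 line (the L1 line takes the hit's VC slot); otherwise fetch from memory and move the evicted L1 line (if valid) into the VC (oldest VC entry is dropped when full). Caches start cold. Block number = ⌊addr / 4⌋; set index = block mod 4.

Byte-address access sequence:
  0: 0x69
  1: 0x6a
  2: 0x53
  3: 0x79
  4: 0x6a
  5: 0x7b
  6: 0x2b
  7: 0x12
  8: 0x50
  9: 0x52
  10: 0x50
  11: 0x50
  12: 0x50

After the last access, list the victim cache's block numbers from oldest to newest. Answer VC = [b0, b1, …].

VC = [26, 30, 4]

  [0] addr=0x69 blk=26 s=2: MISS | VC []
  [1] addr=0x6a blk=26 s=2: L1-HIT | VC []
  [2] addr=0x53 blk=20 s=0: MISS | VC []
  [3] addr=0x79 blk=30 s=2: MISS | VC [26]
  [4] addr=0x6a blk=26 s=2: VC-HIT | VC [30]
  [5] addr=0x7b blk=30 s=2: VC-HIT | VC [26]
  [6] addr=0x2b blk=10 s=2: MISS | VC [26, 30]
  [7] addr=0x12 blk=4 s=0: MISS | VC [26, 30, 20]
  [8] addr=0x50 blk=20 s=0: VC-HIT | VC [26, 30, 4]
  [9] addr=0x52 blk=20 s=0: L1-HIT | VC [26, 30, 4]
  [10] addr=0x50 blk=20 s=0: L1-HIT | VC [26, 30, 4]
  [11] addr=0x50 blk=20 s=0: L1-HIT | VC [26, 30, 4]
  [12] addr=0x50 blk=20 s=0: L1-HIT | VC [26, 30, 4]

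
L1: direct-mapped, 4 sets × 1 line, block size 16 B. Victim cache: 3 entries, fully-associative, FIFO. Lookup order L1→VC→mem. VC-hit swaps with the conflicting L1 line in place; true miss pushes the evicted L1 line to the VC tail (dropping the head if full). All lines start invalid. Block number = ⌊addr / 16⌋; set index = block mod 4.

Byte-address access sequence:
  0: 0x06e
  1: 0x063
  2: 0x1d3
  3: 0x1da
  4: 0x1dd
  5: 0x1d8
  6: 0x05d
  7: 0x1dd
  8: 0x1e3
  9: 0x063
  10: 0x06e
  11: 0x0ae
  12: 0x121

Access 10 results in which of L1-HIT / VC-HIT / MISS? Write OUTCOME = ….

OUTCOME = L1-HIT

#0 0x6e→b6/s2 MISS; vc=[]
#1 0x63→b6/s2 L1-HIT; vc=[]
#2 0x1d3→b29/s1 MISS; vc=[]
#3 0x1da→b29/s1 L1-HIT; vc=[]
#4 0x1dd→b29/s1 L1-HIT; vc=[]
#5 0x1d8→b29/s1 L1-HIT; vc=[]
#6 0x5d→b5/s1 MISS; vc=[29]
#7 0x1dd→b29/s1 VC-HIT; vc=[5]
#8 0x1e3→b30/s2 MISS; vc=[5,6]
#9 0x63→b6/s2 VC-HIT; vc=[5,30]
#10 0x6e→b6/s2 L1-HIT; vc=[5,30]
#11 0xae→b10/s2 MISS; vc=[5,30,6]
#12 0x121→b18/s2 MISS; vc=[30,6,10]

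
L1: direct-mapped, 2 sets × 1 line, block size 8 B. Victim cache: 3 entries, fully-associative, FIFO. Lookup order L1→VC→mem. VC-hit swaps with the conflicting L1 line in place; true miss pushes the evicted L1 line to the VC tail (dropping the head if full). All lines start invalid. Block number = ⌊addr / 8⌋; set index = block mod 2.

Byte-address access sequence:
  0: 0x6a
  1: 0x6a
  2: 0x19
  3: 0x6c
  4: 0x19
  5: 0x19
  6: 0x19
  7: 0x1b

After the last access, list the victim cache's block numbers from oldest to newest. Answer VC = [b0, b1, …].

VC = [13]

  [0] addr=0x6a blk=13 s=1: MISS | VC []
  [1] addr=0x6a blk=13 s=1: L1-HIT | VC []
  [2] addr=0x19 blk=3 s=1: MISS | VC [13]
  [3] addr=0x6c blk=13 s=1: VC-HIT | VC [3]
  [4] addr=0x19 blk=3 s=1: VC-HIT | VC [13]
  [5] addr=0x19 blk=3 s=1: L1-HIT | VC [13]
  [6] addr=0x19 blk=3 s=1: L1-HIT | VC [13]
  [7] addr=0x1b blk=3 s=1: L1-HIT | VC [13]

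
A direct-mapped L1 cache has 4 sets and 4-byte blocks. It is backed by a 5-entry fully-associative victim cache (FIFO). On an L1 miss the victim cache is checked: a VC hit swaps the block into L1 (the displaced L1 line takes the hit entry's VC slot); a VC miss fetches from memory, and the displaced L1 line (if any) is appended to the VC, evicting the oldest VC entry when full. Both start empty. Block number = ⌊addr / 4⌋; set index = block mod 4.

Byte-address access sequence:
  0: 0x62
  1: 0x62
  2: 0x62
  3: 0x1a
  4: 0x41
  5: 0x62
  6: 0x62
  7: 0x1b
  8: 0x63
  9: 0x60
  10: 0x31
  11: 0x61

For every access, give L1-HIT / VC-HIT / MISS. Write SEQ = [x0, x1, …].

0: 0x62 (blk 24, set 0) → MISS  vc=[]
1: 0x62 (blk 24, set 0) → L1-HIT  vc=[]
2: 0x62 (blk 24, set 0) → L1-HIT  vc=[]
3: 0x1a (blk 6, set 2) → MISS  vc=[]
4: 0x41 (blk 16, set 0) → MISS  vc=[24]
5: 0x62 (blk 24, set 0) → VC-HIT  vc=[16]
6: 0x62 (blk 24, set 0) → L1-HIT  vc=[16]
7: 0x1b (blk 6, set 2) → L1-HIT  vc=[16]
8: 0x63 (blk 24, set 0) → L1-HIT  vc=[16]
9: 0x60 (blk 24, set 0) → L1-HIT  vc=[16]
10: 0x31 (blk 12, set 0) → MISS  vc=[16, 24]
11: 0x61 (blk 24, set 0) → VC-HIT  vc=[16, 12]

SEQ = [MISS, L1-HIT, L1-HIT, MISS, MISS, VC-HIT, L1-HIT, L1-HIT, L1-HIT, L1-HIT, MISS, VC-HIT]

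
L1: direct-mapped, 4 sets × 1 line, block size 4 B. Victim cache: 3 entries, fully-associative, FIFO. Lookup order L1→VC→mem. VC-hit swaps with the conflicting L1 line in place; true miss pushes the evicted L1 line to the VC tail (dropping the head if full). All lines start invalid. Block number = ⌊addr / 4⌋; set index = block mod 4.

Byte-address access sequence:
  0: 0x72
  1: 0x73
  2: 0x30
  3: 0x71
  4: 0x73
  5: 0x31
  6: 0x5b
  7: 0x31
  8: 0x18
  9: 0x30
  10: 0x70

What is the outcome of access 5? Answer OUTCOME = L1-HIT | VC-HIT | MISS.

OUTCOME = VC-HIT

  [0] addr=0x72 blk=28 s=0: MISS | VC []
  [1] addr=0x73 blk=28 s=0: L1-HIT | VC []
  [2] addr=0x30 blk=12 s=0: MISS | VC [28]
  [3] addr=0x71 blk=28 s=0: VC-HIT | VC [12]
  [4] addr=0x73 blk=28 s=0: L1-HIT | VC [12]
  [5] addr=0x31 blk=12 s=0: VC-HIT | VC [28]
  [6] addr=0x5b blk=22 s=2: MISS | VC [28]
  [7] addr=0x31 blk=12 s=0: L1-HIT | VC [28]
  [8] addr=0x18 blk=6 s=2: MISS | VC [28, 22]
  [9] addr=0x30 blk=12 s=0: L1-HIT | VC [28, 22]
  [10] addr=0x70 blk=28 s=0: VC-HIT | VC [12, 22]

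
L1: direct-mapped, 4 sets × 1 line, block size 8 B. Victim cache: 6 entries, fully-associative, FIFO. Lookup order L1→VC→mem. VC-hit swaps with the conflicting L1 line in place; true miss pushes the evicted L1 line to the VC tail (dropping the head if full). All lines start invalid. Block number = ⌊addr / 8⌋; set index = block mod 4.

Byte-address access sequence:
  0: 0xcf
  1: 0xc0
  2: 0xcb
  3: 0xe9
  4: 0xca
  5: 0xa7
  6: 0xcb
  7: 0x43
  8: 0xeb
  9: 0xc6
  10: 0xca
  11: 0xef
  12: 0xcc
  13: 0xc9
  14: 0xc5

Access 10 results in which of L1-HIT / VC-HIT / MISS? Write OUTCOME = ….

OUTCOME = VC-HIT

  [0] addr=0xcf blk=25 s=1: MISS | VC []
  [1] addr=0xc0 blk=24 s=0: MISS | VC []
  [2] addr=0xcb blk=25 s=1: L1-HIT | VC []
  [3] addr=0xe9 blk=29 s=1: MISS | VC [25]
  [4] addr=0xca blk=25 s=1: VC-HIT | VC [29]
  [5] addr=0xa7 blk=20 s=0: MISS | VC [29, 24]
  [6] addr=0xcb blk=25 s=1: L1-HIT | VC [29, 24]
  [7] addr=0x43 blk=8 s=0: MISS | VC [29, 24, 20]
  [8] addr=0xeb blk=29 s=1: VC-HIT | VC [25, 24, 20]
  [9] addr=0xc6 blk=24 s=0: VC-HIT | VC [25, 8, 20]
  [10] addr=0xca blk=25 s=1: VC-HIT | VC [29, 8, 20]
  [11] addr=0xef blk=29 s=1: VC-HIT | VC [25, 8, 20]
  [12] addr=0xcc blk=25 s=1: VC-HIT | VC [29, 8, 20]
  [13] addr=0xc9 blk=25 s=1: L1-HIT | VC [29, 8, 20]
  [14] addr=0xc5 blk=24 s=0: L1-HIT | VC [29, 8, 20]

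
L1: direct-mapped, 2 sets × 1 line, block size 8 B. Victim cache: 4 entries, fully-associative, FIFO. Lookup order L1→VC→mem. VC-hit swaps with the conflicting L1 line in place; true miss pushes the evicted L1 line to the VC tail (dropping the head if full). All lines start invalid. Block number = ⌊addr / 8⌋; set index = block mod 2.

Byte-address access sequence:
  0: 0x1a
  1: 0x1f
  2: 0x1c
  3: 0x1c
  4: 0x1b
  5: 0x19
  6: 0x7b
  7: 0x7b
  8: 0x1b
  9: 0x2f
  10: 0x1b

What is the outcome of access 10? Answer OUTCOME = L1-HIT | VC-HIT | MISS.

#0 0x1a→b3/s1 MISS; vc=[]
#1 0x1f→b3/s1 L1-HIT; vc=[]
#2 0x1c→b3/s1 L1-HIT; vc=[]
#3 0x1c→b3/s1 L1-HIT; vc=[]
#4 0x1b→b3/s1 L1-HIT; vc=[]
#5 0x19→b3/s1 L1-HIT; vc=[]
#6 0x7b→b15/s1 MISS; vc=[3]
#7 0x7b→b15/s1 L1-HIT; vc=[3]
#8 0x1b→b3/s1 VC-HIT; vc=[15]
#9 0x2f→b5/s1 MISS; vc=[15,3]
#10 0x1b→b3/s1 VC-HIT; vc=[15,5]

OUTCOME = VC-HIT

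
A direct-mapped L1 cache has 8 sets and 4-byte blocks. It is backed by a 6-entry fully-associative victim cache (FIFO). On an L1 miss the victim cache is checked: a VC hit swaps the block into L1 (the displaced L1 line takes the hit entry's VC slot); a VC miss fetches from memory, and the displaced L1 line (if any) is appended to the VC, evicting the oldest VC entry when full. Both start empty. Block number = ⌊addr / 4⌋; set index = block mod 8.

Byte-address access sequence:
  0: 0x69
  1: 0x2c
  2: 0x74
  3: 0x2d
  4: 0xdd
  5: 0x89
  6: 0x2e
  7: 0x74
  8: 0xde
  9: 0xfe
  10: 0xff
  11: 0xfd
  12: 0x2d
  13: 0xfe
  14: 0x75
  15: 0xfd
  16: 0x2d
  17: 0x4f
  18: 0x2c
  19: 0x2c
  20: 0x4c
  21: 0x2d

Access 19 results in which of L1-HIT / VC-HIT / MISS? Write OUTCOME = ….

  [0] addr=0x69 blk=26 s=2: MISS | VC []
  [1] addr=0x2c blk=11 s=3: MISS | VC []
  [2] addr=0x74 blk=29 s=5: MISS | VC []
  [3] addr=0x2d blk=11 s=3: L1-HIT | VC []
  [4] addr=0xdd blk=55 s=7: MISS | VC []
  [5] addr=0x89 blk=34 s=2: MISS | VC [26]
  [6] addr=0x2e blk=11 s=3: L1-HIT | VC [26]
  [7] addr=0x74 blk=29 s=5: L1-HIT | VC [26]
  [8] addr=0xde blk=55 s=7: L1-HIT | VC [26]
  [9] addr=0xfe blk=63 s=7: MISS | VC [26, 55]
  [10] addr=0xff blk=63 s=7: L1-HIT | VC [26, 55]
  [11] addr=0xfd blk=63 s=7: L1-HIT | VC [26, 55]
  [12] addr=0x2d blk=11 s=3: L1-HIT | VC [26, 55]
  [13] addr=0xfe blk=63 s=7: L1-HIT | VC [26, 55]
  [14] addr=0x75 blk=29 s=5: L1-HIT | VC [26, 55]
  [15] addr=0xfd blk=63 s=7: L1-HIT | VC [26, 55]
  [16] addr=0x2d blk=11 s=3: L1-HIT | VC [26, 55]
  [17] addr=0x4f blk=19 s=3: MISS | VC [26, 55, 11]
  [18] addr=0x2c blk=11 s=3: VC-HIT | VC [26, 55, 19]
  [19] addr=0x2c blk=11 s=3: L1-HIT | VC [26, 55, 19]
  [20] addr=0x4c blk=19 s=3: VC-HIT | VC [26, 55, 11]
  [21] addr=0x2d blk=11 s=3: VC-HIT | VC [26, 55, 19]

OUTCOME = L1-HIT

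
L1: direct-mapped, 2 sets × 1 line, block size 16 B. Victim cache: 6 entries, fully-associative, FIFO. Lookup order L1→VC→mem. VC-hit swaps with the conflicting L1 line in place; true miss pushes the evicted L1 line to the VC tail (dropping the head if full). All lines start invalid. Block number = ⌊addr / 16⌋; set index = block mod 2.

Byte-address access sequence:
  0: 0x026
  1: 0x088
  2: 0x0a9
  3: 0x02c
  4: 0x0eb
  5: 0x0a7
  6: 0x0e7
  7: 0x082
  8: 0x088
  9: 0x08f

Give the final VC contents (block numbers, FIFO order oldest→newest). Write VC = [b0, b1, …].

0: 0x26 (blk 2, set 0) → MISS  vc=[]
1: 0x88 (blk 8, set 0) → MISS  vc=[2]
2: 0xa9 (blk 10, set 0) → MISS  vc=[2, 8]
3: 0x2c (blk 2, set 0) → VC-HIT  vc=[10, 8]
4: 0xeb (blk 14, set 0) → MISS  vc=[10, 8, 2]
5: 0xa7 (blk 10, set 0) → VC-HIT  vc=[14, 8, 2]
6: 0xe7 (blk 14, set 0) → VC-HIT  vc=[10, 8, 2]
7: 0x82 (blk 8, set 0) → VC-HIT  vc=[10, 14, 2]
8: 0x88 (blk 8, set 0) → L1-HIT  vc=[10, 14, 2]
9: 0x8f (blk 8, set 0) → L1-HIT  vc=[10, 14, 2]

VC = [10, 14, 2]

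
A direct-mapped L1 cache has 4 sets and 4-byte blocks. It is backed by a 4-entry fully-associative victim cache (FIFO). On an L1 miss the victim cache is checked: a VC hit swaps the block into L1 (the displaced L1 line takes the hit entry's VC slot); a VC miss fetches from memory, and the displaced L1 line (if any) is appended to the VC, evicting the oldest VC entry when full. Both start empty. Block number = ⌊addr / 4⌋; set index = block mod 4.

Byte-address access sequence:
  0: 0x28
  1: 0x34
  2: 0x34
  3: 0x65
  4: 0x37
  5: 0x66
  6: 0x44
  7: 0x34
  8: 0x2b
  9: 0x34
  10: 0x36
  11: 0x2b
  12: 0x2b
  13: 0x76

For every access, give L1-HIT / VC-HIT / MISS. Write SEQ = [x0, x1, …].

SEQ = [MISS, MISS, L1-HIT, MISS, VC-HIT, VC-HIT, MISS, VC-HIT, L1-HIT, L1-HIT, L1-HIT, L1-HIT, L1-HIT, MISS]

#0 0x28→b10/s2 MISS; vc=[]
#1 0x34→b13/s1 MISS; vc=[]
#2 0x34→b13/s1 L1-HIT; vc=[]
#3 0x65→b25/s1 MISS; vc=[13]
#4 0x37→b13/s1 VC-HIT; vc=[25]
#5 0x66→b25/s1 VC-HIT; vc=[13]
#6 0x44→b17/s1 MISS; vc=[13,25]
#7 0x34→b13/s1 VC-HIT; vc=[17,25]
#8 0x2b→b10/s2 L1-HIT; vc=[17,25]
#9 0x34→b13/s1 L1-HIT; vc=[17,25]
#10 0x36→b13/s1 L1-HIT; vc=[17,25]
#11 0x2b→b10/s2 L1-HIT; vc=[17,25]
#12 0x2b→b10/s2 L1-HIT; vc=[17,25]
#13 0x76→b29/s1 MISS; vc=[17,25,13]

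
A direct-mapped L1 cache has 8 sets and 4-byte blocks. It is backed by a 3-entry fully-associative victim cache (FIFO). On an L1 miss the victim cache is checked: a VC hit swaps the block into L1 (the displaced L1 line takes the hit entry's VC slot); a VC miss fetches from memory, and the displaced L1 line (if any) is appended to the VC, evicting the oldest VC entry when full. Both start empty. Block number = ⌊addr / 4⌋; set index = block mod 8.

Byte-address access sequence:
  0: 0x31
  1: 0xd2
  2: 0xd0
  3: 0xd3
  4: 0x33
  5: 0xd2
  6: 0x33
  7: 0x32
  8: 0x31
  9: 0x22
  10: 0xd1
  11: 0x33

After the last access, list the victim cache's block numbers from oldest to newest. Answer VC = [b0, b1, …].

  [0] addr=0x31 blk=12 s=4: MISS | VC []
  [1] addr=0xd2 blk=52 s=4: MISS | VC [12]
  [2] addr=0xd0 blk=52 s=4: L1-HIT | VC [12]
  [3] addr=0xd3 blk=52 s=4: L1-HIT | VC [12]
  [4] addr=0x33 blk=12 s=4: VC-HIT | VC [52]
  [5] addr=0xd2 blk=52 s=4: VC-HIT | VC [12]
  [6] addr=0x33 blk=12 s=4: VC-HIT | VC [52]
  [7] addr=0x32 blk=12 s=4: L1-HIT | VC [52]
  [8] addr=0x31 blk=12 s=4: L1-HIT | VC [52]
  [9] addr=0x22 blk=8 s=0: MISS | VC [52]
  [10] addr=0xd1 blk=52 s=4: VC-HIT | VC [12]
  [11] addr=0x33 blk=12 s=4: VC-HIT | VC [52]

VC = [52]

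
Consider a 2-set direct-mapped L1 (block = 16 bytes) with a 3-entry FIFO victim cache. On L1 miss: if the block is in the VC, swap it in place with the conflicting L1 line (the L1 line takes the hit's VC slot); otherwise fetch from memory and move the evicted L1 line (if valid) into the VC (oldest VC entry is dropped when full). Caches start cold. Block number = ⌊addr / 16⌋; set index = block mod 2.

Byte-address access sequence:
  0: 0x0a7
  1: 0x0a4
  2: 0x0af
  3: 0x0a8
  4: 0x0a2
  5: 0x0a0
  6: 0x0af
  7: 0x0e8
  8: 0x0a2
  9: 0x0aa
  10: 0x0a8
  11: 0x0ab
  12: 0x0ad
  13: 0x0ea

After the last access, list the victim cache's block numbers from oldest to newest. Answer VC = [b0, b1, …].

VC = [10]

0: 0xa7 (blk 10, set 0) → MISS  vc=[]
1: 0xa4 (blk 10, set 0) → L1-HIT  vc=[]
2: 0xaf (blk 10, set 0) → L1-HIT  vc=[]
3: 0xa8 (blk 10, set 0) → L1-HIT  vc=[]
4: 0xa2 (blk 10, set 0) → L1-HIT  vc=[]
5: 0xa0 (blk 10, set 0) → L1-HIT  vc=[]
6: 0xaf (blk 10, set 0) → L1-HIT  vc=[]
7: 0xe8 (blk 14, set 0) → MISS  vc=[10]
8: 0xa2 (blk 10, set 0) → VC-HIT  vc=[14]
9: 0xaa (blk 10, set 0) → L1-HIT  vc=[14]
10: 0xa8 (blk 10, set 0) → L1-HIT  vc=[14]
11: 0xab (blk 10, set 0) → L1-HIT  vc=[14]
12: 0xad (blk 10, set 0) → L1-HIT  vc=[14]
13: 0xea (blk 14, set 0) → VC-HIT  vc=[10]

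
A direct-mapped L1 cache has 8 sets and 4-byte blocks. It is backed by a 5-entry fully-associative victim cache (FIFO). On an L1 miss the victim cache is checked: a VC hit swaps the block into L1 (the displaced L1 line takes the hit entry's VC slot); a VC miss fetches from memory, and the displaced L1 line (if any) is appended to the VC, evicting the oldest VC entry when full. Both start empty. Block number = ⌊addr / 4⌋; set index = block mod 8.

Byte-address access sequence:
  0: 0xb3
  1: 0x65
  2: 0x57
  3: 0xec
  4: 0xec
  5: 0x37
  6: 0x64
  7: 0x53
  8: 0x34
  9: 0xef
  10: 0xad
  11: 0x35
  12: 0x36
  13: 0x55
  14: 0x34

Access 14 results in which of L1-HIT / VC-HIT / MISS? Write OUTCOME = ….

  [0] addr=0xb3 blk=44 s=4: MISS | VC []
  [1] addr=0x65 blk=25 s=1: MISS | VC []
  [2] addr=0x57 blk=21 s=5: MISS | VC []
  [3] addr=0xec blk=59 s=3: MISS | VC []
  [4] addr=0xec blk=59 s=3: L1-HIT | VC []
  [5] addr=0x37 blk=13 s=5: MISS | VC [21]
  [6] addr=0x64 blk=25 s=1: L1-HIT | VC [21]
  [7] addr=0x53 blk=20 s=4: MISS | VC [21, 44]
  [8] addr=0x34 blk=13 s=5: L1-HIT | VC [21, 44]
  [9] addr=0xef blk=59 s=3: L1-HIT | VC [21, 44]
  [10] addr=0xad blk=43 s=3: MISS | VC [21, 44, 59]
  [11] addr=0x35 blk=13 s=5: L1-HIT | VC [21, 44, 59]
  [12] addr=0x36 blk=13 s=5: L1-HIT | VC [21, 44, 59]
  [13] addr=0x55 blk=21 s=5: VC-HIT | VC [13, 44, 59]
  [14] addr=0x34 blk=13 s=5: VC-HIT | VC [21, 44, 59]

OUTCOME = VC-HIT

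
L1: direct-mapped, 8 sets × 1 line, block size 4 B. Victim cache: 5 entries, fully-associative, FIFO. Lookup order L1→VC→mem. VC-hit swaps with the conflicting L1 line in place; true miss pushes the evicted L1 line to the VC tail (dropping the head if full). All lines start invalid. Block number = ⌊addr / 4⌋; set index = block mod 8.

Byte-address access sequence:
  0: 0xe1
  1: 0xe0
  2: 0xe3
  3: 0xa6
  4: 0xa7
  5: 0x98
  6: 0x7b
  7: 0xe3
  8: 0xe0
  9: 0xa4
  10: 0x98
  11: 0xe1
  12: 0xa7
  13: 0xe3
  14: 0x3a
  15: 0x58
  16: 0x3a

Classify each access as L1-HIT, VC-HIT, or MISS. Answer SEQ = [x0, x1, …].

0: 0xe1 (blk 56, set 0) → MISS  vc=[]
1: 0xe0 (blk 56, set 0) → L1-HIT  vc=[]
2: 0xe3 (blk 56, set 0) → L1-HIT  vc=[]
3: 0xa6 (blk 41, set 1) → MISS  vc=[]
4: 0xa7 (blk 41, set 1) → L1-HIT  vc=[]
5: 0x98 (blk 38, set 6) → MISS  vc=[]
6: 0x7b (blk 30, set 6) → MISS  vc=[38]
7: 0xe3 (blk 56, set 0) → L1-HIT  vc=[38]
8: 0xe0 (blk 56, set 0) → L1-HIT  vc=[38]
9: 0xa4 (blk 41, set 1) → L1-HIT  vc=[38]
10: 0x98 (blk 38, set 6) → VC-HIT  vc=[30]
11: 0xe1 (blk 56, set 0) → L1-HIT  vc=[30]
12: 0xa7 (blk 41, set 1) → L1-HIT  vc=[30]
13: 0xe3 (blk 56, set 0) → L1-HIT  vc=[30]
14: 0x3a (blk 14, set 6) → MISS  vc=[30, 38]
15: 0x58 (blk 22, set 6) → MISS  vc=[30, 38, 14]
16: 0x3a (blk 14, set 6) → VC-HIT  vc=[30, 38, 22]

SEQ = [MISS, L1-HIT, L1-HIT, MISS, L1-HIT, MISS, MISS, L1-HIT, L1-HIT, L1-HIT, VC-HIT, L1-HIT, L1-HIT, L1-HIT, MISS, MISS, VC-HIT]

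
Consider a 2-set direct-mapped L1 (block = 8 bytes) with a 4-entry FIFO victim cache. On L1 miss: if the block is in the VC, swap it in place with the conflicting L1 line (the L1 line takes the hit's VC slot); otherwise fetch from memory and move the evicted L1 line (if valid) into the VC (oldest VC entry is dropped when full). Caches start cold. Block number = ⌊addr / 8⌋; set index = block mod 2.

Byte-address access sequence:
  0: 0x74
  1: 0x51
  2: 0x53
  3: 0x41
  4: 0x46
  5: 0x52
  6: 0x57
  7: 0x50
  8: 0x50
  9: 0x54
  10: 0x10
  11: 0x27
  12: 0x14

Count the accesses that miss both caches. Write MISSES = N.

MISSES = 5

#0 0x74→b14/s0 MISS; vc=[]
#1 0x51→b10/s0 MISS; vc=[14]
#2 0x53→b10/s0 L1-HIT; vc=[14]
#3 0x41→b8/s0 MISS; vc=[14,10]
#4 0x46→b8/s0 L1-HIT; vc=[14,10]
#5 0x52→b10/s0 VC-HIT; vc=[14,8]
#6 0x57→b10/s0 L1-HIT; vc=[14,8]
#7 0x50→b10/s0 L1-HIT; vc=[14,8]
#8 0x50→b10/s0 L1-HIT; vc=[14,8]
#9 0x54→b10/s0 L1-HIT; vc=[14,8]
#10 0x10→b2/s0 MISS; vc=[14,8,10]
#11 0x27→b4/s0 MISS; vc=[14,8,10,2]
#12 0x14→b2/s0 VC-HIT; vc=[14,8,10,4]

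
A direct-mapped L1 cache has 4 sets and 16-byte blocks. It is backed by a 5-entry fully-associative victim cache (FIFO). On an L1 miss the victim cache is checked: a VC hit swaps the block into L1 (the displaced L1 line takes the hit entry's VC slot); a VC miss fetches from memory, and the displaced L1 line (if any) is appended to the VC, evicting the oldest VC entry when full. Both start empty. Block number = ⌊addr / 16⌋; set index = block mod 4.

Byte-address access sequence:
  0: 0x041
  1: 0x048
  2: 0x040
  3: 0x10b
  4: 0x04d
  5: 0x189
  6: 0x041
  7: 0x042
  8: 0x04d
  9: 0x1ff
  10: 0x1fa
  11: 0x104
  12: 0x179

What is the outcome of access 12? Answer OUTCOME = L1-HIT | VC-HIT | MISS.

OUTCOME = MISS

0: 0x41 (blk 4, set 0) → MISS  vc=[]
1: 0x48 (blk 4, set 0) → L1-HIT  vc=[]
2: 0x40 (blk 4, set 0) → L1-HIT  vc=[]
3: 0x10b (blk 16, set 0) → MISS  vc=[4]
4: 0x4d (blk 4, set 0) → VC-HIT  vc=[16]
5: 0x189 (blk 24, set 0) → MISS  vc=[16, 4]
6: 0x41 (blk 4, set 0) → VC-HIT  vc=[16, 24]
7: 0x42 (blk 4, set 0) → L1-HIT  vc=[16, 24]
8: 0x4d (blk 4, set 0) → L1-HIT  vc=[16, 24]
9: 0x1ff (blk 31, set 3) → MISS  vc=[16, 24]
10: 0x1fa (blk 31, set 3) → L1-HIT  vc=[16, 24]
11: 0x104 (blk 16, set 0) → VC-HIT  vc=[4, 24]
12: 0x179 (blk 23, set 3) → MISS  vc=[4, 24, 31]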